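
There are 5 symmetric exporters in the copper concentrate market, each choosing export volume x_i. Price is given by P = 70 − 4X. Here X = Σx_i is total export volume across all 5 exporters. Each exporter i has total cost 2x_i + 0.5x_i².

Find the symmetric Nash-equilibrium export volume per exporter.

2.72

A representative exporter's profit is π_i = x_i(70 − 4X) − 2x_i − 0.5x_i², with X = x_i + Σ_{j≠i} x_j.
First-order condition: 68 − 9x_i − 4Σ_{j≠i} x_j = 0.
In a symmetric equilibrium every exporter chooses the same x, so Σ_{j≠i} x_j = 4x. The condition becomes 68 − 25x = 0, giving x = 68/25 = 2.72.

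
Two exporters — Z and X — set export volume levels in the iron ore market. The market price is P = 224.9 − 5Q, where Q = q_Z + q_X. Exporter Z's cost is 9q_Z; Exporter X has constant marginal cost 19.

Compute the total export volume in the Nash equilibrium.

Exporter Z's profit: π = q_Z(224.9 − 5(q_Z + q_X)) − 9q_Z.
∂π/∂q_Z = 215.9 − 10q_Z − 5q_X = 0, so q_Z = 21.59 − 0.5q_X.
By the same steps for X: q_X = 20.59 − 0.5q_Z.
Plugging q_X into Z's best response: q_Z = 21.59 − 0.5(20.59 − 0.5q_Z) ⇒ 0.75q_Z = 11.295, so q_Z = 15.06.
Then q_X = 20.59 − 0.5·15.06 = 13.06.
Total export volume: 15.06 + 13.06 = 28.12.

28.12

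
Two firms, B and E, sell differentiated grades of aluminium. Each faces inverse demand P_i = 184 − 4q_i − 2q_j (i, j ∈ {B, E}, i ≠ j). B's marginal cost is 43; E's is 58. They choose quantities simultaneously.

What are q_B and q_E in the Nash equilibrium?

Firm B's profit: π = q_B(184 − 4q_B − 2q_E) − 43q_B.
∂π/∂q_B = 141 − 8q_B − 2q_E = 0 ⇒ q_B = 17.625 − 0.25q_E.
Similarly q_E = 15.75 − 0.25q_B.
Substituting the second reaction function into the first: q_B = 17.625 − 0.25(15.75 − 0.25q_B), which gives 0.9375q_B = 13.6875 ⇒ q_B = 14.6.
Then q_E = 15.75 − 0.25·14.6 = 12.1.

14.6, 12.1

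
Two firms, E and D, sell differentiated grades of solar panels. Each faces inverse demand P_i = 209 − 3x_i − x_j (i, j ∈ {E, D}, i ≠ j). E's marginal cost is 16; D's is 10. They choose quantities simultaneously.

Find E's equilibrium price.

Firm E's profit: π = x_E(209 − 3x_E − x_D) − 16x_E.
∂π/∂x_E = 193 − 6x_E − x_D = 0 ⇒ x_E = 193/6 − (1/6)x_D.
Similarly x_D = 199/6 − (1/6)x_E.
Solving the two reaction functions simultaneously: (1 − (−1/6)(−1/6))x_E = 193/6 − (1/6)·(199/6), so (35/36)x_E = 959/36 and x_E = 27.4.
Then x_D = 199/6 − (1/6)·27.4 = 28.6.
P_E = 209 − 3·27.4 − 28.6 = 98.2.

98.2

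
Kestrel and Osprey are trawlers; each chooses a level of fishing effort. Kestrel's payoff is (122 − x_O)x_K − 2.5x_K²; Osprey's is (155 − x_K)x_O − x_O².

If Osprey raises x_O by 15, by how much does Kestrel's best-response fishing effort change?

Expanding Kestrel's payoff: 122x_K − x_Ox_K − 2.5x_K².
∂π/∂x_K = 122 − x_O − 5x_K = 0, so x_K = 24.4 − 0.2x_O.
The reaction-function slope is −0.2, so a 15-unit rise in x_O moves x_K by −0.2 × 15 = −3. Kestrel's best response falls — the actions are strategic substitutes.

-3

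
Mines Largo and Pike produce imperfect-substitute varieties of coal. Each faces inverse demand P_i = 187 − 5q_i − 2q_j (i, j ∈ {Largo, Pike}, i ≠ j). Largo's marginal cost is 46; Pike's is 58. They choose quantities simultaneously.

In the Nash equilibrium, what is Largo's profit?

Mine Largo's profit: π = q_{Largo}(187 − 5q_{Largo} − 2q_{Pike}) − 46q_{Largo}.
∂π/∂q_{Largo} = 141 − 10q_{Largo} − 2q_{Pike} = 0 ⇒ q_{Largo} = 14.1 − 0.2q_{Pike}.
Similarly q_{Pike} = 12.9 − 0.2q_{Largo}.
Plugging q_{Pike} into Largo's best response: q_{Largo} = 14.1 − 0.2(12.9 − 0.2q_{Largo}) ⇒ 0.96q_{Largo} = 11.52, so q_{Largo} = 12.
Then q_{Pike} = 12.9 − 0.2·12 = 10.5.
P_{Largo} = 187 − 5·12 − 2·10.5 = 106.
Profit = (106 − 46)·12 = 720.

720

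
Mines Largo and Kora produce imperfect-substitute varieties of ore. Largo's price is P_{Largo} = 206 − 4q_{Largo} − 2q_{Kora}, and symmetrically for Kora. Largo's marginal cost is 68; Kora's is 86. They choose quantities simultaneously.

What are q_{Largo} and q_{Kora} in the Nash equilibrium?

Mine Largo's profit: π = q_{Largo}(206 − 4q_{Largo} − 2q_{Kora}) − 68q_{Largo}.
∂π/∂q_{Largo} = 138 − 8q_{Largo} − 2q_{Kora} = 0 ⇒ q_{Largo} = 17.25 − 0.25q_{Kora}.
Similarly q_{Kora} = 15 − 0.25q_{Largo}.
Plugging q_{Kora} into Largo's best response: q_{Largo} = 17.25 − 0.25(15 − 0.25q_{Largo}) ⇒ 0.9375q_{Largo} = 13.5, so q_{Largo} = 14.4.
Then q_{Kora} = 15 − 0.25·14.4 = 11.4.

14.4, 11.4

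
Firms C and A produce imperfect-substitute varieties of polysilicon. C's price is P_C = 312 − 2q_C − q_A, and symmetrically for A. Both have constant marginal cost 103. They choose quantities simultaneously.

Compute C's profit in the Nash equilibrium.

Firm C's profit: π = q_C(312 − 2q_C − q_A) − 103q_C.
∂π/∂q_C = 209 − 4q_C − q_A = 0 ⇒ q_C = 52.25 − 0.25q_A.
Setting q_C = q_A in the reaction function: q_C = 52.25 − 0.25q_C, so q_C = 52.25 / 1.25 = 41.8.
P_C = 312 − 2·41.8 − 41.8 = 186.6.
Profit = (186.6 − 103)·41.8 = 3494.48.

3494.48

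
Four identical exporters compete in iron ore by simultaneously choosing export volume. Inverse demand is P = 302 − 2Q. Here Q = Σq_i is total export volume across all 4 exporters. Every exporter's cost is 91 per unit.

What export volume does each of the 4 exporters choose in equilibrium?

A representative exporter's profit is π_i = q_i(302 − 2Q) − 91q_i, with Q = q_i + Σ_{j≠i} q_j.
First-order condition: 211 − 4q_i − 2Σ_{j≠i} q_j = 0.
Imposing symmetry (q_j = q for all j) turns Σ_{j≠i} q_j into 3q, so 211 = 10q and q = 21.1.

21.1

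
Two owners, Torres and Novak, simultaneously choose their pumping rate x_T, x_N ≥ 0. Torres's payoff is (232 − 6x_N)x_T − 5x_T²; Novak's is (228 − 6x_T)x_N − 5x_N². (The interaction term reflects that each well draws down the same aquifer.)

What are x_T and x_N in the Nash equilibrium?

14.875, 13.875

Expanding Torres's payoff: 232x_T − 6x_Nx_T − 5x_T².
∂π/∂x_T = 232 − 6x_N − 10x_T = 0, so x_T = 23.2 − 0.6x_N.
Likewise for Novak: x_N = 22.8 − 0.6x_T.
Plugging x_N into Torres's best response: x_T = 23.2 − 0.6(22.8 − 0.6x_T) ⇒ 0.64x_T = 9.52, so x_T = 14.875.
Then x_N = 22.8 − 0.6·14.875 = 13.875.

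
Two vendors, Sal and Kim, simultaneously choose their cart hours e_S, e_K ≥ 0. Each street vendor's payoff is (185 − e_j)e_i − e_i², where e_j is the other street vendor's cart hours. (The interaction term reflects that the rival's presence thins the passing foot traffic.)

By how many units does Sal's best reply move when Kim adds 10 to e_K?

-5

Sal's payoff is (185 − e_K)e_S − e_S².
∂π/∂e_S = 185 − e_K − 2e_S = 0, so e_S = 92.5 − 0.5e_K.
The reaction-function slope is −0.5, so a 10-unit rise in e_K moves e_S by −0.5 × 10 = −5. Sal's best response falls — the actions are strategic substitutes.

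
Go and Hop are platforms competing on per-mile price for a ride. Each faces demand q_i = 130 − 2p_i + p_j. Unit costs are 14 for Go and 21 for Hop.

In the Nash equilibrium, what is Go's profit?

3136.32

Go's profit: π = (p_{Go} − 14)(130 − 2p_{Go} + p_{Hop}).
∂π/∂p_{Go} = 158 − 4p_{Go} + p_{Hop} = 0 ⇒ p_{Go} = 39.5 + 0.25p_{Hop}.
Similarly p_{Hop} = 43 + 0.25p_{Go}.
Substituting the second reaction function into the first: p_{Go} = 39.5 + 0.25(43 + 0.25p_{Go}), which gives 0.9375p_{Go} = 50.25 ⇒ p_{Go} = 53.6.
Then p_{Hop} = 43 + 0.25·53.6 = 56.4.
q_{Go} = 130 − 2·53.6 + 56.4 = 79.2.
Profit = (53.6 − 14)·79.2 = 3136.32.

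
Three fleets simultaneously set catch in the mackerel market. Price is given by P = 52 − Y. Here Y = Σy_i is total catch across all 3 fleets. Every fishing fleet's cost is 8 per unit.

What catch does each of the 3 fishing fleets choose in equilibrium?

11

A representative fishing fleet's profit is π_i = y_i(52 − Y) − 8y_i, with Y = y_i + Σ_{j≠i} y_j.
First-order condition: 44 − 2y_i − Σ_{j≠i} y_j = 0.
With identical fishing fleets, set every y_j = y: then 44 − 2y − 2y = 0, i.e. y = 44/4 = 11.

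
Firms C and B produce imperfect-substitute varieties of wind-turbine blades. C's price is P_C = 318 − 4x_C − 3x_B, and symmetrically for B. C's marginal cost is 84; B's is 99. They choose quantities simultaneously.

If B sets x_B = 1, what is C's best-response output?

28.875

Firm C's profit: π = x_C(318 − 4x_C − 3x_B) − 84x_C.
∂π/∂x_C = 234 − 8x_C − 3x_B = 0 ⇒ x_C = 29.25 − 0.375x_B.
At x_B = 1: x_C = 29.25 − 0.375·1 = 28.875.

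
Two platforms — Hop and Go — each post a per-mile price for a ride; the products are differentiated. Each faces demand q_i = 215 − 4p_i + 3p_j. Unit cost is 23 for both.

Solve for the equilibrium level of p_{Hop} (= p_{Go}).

Hop's profit: π = (p_{Hop} − 23)(215 − 4p_{Hop} + 3p_{Go}).
∂π/∂p_{Hop} = 307 − 8p_{Hop} + 3p_{Go} = 0 ⇒ p_{Hop} = 38.375 + 0.375p_{Go}.
By symmetry p_{Go} = p_{Hop}; substituting into the reaction function, 0.625p_{Hop} = 38.375 and p_{Hop} = 61.4.

61.4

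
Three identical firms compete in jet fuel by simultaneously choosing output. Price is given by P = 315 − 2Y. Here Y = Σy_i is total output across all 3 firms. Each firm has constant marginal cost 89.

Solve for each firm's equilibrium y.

A representative firm's profit is π_i = y_i(315 − 2Y) − 89y_i, with Y = y_i + Σ_{j≠i} y_j.
First-order condition: 226 − 4y_i − 2Σ_{j≠i} y_j = 0.
Imposing symmetry (y_j = y for all j) turns Σ_{j≠i} y_j into 2y, so 226 = 8y and y = 28.25.

28.25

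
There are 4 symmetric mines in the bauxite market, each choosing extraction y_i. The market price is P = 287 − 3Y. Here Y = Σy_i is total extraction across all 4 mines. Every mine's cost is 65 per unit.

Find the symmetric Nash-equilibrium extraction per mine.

14.8

A representative mine's profit is π_i = y_i(287 − 3Y) − 65y_i, with Y = y_i + Σ_{j≠i} y_j.
First-order condition: 222 − 6y_i − 3Σ_{j≠i} y_j = 0.
With identical mines, set every y_j = y: then 222 − 6y − 9y = 0, i.e. y = 222/15 = 14.8.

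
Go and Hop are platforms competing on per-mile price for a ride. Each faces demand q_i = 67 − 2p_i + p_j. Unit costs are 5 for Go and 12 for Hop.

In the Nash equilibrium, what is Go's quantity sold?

43.2

Go's profit: π = (p_{Go} − 5)(67 − 2p_{Go} + p_{Hop}).
∂π/∂p_{Go} = 77 − 4p_{Go} + p_{Hop} = 0 ⇒ p_{Go} = 19.25 + 0.25p_{Hop}.
Similarly p_{Hop} = 22.75 + 0.25p_{Go}.
Plugging p_{Hop} into Go's best response: p_{Go} = 19.25 + 0.25(22.75 + 0.25p_{Go}) ⇒ 0.9375p_{Go} = 24.9375, so p_{Go} = 26.6.
Then p_{Hop} = 22.75 + 0.25·26.6 = 29.4.
q_{Go} = 67 − 2·26.6 + 29.4 = 43.2.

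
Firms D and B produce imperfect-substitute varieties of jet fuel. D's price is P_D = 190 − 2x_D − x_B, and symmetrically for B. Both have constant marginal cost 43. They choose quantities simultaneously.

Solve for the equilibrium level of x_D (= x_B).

29.4

Firm D's profit: π = x_D(190 − 2x_D − x_B) − 43x_D.
∂π/∂x_D = 147 − 4x_D − x_B = 0 ⇒ x_D = 36.75 − 0.25x_B.
The game is symmetric, so in equilibrium x_B = x_D: the reaction function gives 1.25x_D = 36.75, hence x_D = 29.4.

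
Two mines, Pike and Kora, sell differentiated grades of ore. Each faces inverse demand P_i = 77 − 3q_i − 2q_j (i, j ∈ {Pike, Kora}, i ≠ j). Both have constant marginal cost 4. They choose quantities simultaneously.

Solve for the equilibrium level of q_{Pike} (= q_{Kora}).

9.125

Mine Pike's profit: π = q_{Pike}(77 − 3q_{Pike} − 2q_{Kora}) − 4q_{Pike}.
∂π/∂q_{Pike} = 73 − 6q_{Pike} − 2q_{Kora} = 0 ⇒ q_{Pike} = 73/6 − (1/3)q_{Kora}.
By symmetry q_{Kora} = q_{Pike}; substituting into the reaction function, (4/3)q_{Pike} = 73/6 and q_{Pike} = 9.125.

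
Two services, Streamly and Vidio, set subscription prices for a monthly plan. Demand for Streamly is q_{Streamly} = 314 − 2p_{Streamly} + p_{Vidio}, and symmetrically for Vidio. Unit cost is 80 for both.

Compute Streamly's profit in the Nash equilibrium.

12168

Streamly's profit: π = (p_{Streamly} − 80)(314 − 2p_{Streamly} + p_{Vidio}).
∂π/∂p_{Streamly} = 474 − 4p_{Streamly} + p_{Vidio} = 0 ⇒ p_{Streamly} = 118.5 + 0.25p_{Vidio}.
By symmetry p_{Vidio} = p_{Streamly}; substituting into the reaction function, 0.75p_{Streamly} = 118.5 and p_{Streamly} = 158.
q_{Streamly} = 314 − 2·158 + 158 = 156.
Profit = (158 − 80)·156 = 12168.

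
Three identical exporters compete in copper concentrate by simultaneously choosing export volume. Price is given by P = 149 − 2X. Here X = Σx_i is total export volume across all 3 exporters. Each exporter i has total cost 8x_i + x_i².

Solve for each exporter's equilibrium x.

A representative exporter's profit is π_i = x_i(149 − 2X) − 8x_i − x_i², with X = x_i + Σ_{j≠i} x_j.
First-order condition: 141 − 6x_i − 2Σ_{j≠i} x_j = 0.
In a symmetric equilibrium every exporter chooses the same x, so Σ_{j≠i} x_j = 2x. The condition becomes 141 − 10x = 0, giving x = 141/10 = 14.1.

14.1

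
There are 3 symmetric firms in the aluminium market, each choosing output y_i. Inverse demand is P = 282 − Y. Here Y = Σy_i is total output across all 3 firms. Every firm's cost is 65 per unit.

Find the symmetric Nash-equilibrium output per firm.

A representative firm's profit is π_i = y_i(282 − Y) − 65y_i, with Y = y_i + Σ_{j≠i} y_j.
First-order condition: 217 − 2y_i − Σ_{j≠i} y_j = 0.
Imposing symmetry (y_j = y for all j) turns Σ_{j≠i} y_j into 2y, so 217 = 4y and y = 54.25.

54.25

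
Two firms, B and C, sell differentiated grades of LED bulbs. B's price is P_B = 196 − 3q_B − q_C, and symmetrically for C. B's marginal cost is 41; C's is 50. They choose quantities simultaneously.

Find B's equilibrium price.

Firm B's profit: π = q_B(196 − 3q_B − q_C) − 41q_B.
∂π/∂q_B = 155 − 6q_B − q_C = 0 ⇒ q_B = 155/6 − (1/6)q_C.
Similarly q_C = 73/3 − (1/6)q_B.
Substituting the second reaction function into the first: q_B = 155/6 − (1/6)(73/3 − (1/6)q_B), which gives (35/36)q_B = 196/9 ⇒ q_B = 22.4.
Then q_C = 73/3 − (1/6)·22.4 = 20.6.
P_B = 196 − 3·22.4 − 20.6 = 108.2.

108.2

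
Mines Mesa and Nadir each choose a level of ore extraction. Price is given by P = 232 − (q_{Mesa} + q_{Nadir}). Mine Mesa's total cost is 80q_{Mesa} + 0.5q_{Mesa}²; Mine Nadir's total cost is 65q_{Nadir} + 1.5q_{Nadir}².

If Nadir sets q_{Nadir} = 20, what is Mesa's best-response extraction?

44

Mine Mesa's profit: π = q_{Mesa}(232 − (q_{Mesa} + q_{Nadir})) − 80q_{Mesa} − 0.5q_{Mesa}².
∂π/∂q_{Mesa} = 152 − 3q_{Mesa} − q_{Nadir} = 0, so q_{Mesa} = 152/3 − (1/3)q_{Nadir}.
At q_{Nadir} = 20: q_{Mesa} = 152/3 − (1/3)·20 = 44.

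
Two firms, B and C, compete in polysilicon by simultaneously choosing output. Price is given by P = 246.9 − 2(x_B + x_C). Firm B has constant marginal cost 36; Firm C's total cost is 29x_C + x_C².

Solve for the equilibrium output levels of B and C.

41.48, 22.49

Firm B's profit: π = x_B(246.9 − 2(x_B + x_C)) − 36x_B.
∂π/∂x_B = 210.9 − 4x_B − 2x_C = 0, so x_B = 52.725 − 0.5x_C.
For C: ∂π/∂x_C = 217.9 − 6x_C − 2x_B = 0 ⇒ x_C = 2179/60 − (1/3)x_B.
Plugging x_C into B's best response: x_B = 52.725 − 0.5(2179/60 − (1/3)x_B) ⇒ (5/6)x_B = 1037/30, so x_B = 41.48.
Then x_C = 2179/60 − (1/3)·41.48 = 22.49.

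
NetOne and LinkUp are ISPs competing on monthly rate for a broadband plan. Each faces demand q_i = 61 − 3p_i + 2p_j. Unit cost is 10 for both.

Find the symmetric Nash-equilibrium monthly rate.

NetOne's profit: π = (p_{NetOne} − 10)(61 − 3p_{NetOne} + 2p_{LinkUp}).
∂π/∂p_{NetOne} = 91 − 6p_{NetOne} + 2p_{LinkUp} = 0 ⇒ p_{NetOne} = 91/6 + (1/3)p_{LinkUp}.
By symmetry p_{LinkUp} = p_{NetOne}; substituting into the reaction function, (2/3)p_{NetOne} = 91/6 and p_{NetOne} = 22.75.

22.75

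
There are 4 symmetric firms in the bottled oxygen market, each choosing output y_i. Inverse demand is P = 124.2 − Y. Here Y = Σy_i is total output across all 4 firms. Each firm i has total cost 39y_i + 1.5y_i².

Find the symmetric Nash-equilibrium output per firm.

A representative firm's profit is π_i = y_i(124.2 − Y) − 39y_i − 1.5y_i², with Y = y_i + Σ_{j≠i} y_j.
First-order condition: 85.2 − 5y_i − Σ_{j≠i} y_j = 0.
Imposing symmetry (y_j = y for all j) turns Σ_{j≠i} y_j into 3y, so 85.2 = 8y and y = 10.65.

10.65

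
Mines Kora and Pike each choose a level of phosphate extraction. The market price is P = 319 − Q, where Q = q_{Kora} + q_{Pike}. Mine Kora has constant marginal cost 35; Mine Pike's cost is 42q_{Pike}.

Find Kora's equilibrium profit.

9409

Mine Kora's profit: π = q_{Kora}(319 − (q_{Kora} + q_{Pike})) − 35q_{Kora}.
∂π/∂q_{Kora} = 284 − 2q_{Kora} − q_{Pike} = 0, so q_{Kora} = 142 − 0.5q_{Pike}.
By the same steps for Pike: q_{Pike} = 138.5 − 0.5q_{Kora}.
Substituting the second reaction function into the first: q_{Kora} = 142 − 0.5(138.5 − 0.5q_{Kora}), which gives 0.75q_{Kora} = 72.75 ⇒ q_{Kora} = 97.
Then q_{Pike} = 138.5 − 0.5·97 = 90.
Price P = 319 − 187 = 132.
Kora's profit: (132 − 35)·97 = 9409.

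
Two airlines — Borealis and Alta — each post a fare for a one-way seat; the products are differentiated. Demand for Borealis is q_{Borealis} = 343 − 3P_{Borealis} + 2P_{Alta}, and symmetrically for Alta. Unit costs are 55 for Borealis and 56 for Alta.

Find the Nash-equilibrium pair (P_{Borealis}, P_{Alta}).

Borealis's profit: π = (P_{Borealis} − 55)(343 − 3P_{Borealis} + 2P_{Alta}).
∂π/∂P_{Borealis} = 508 − 6P_{Borealis} + 2P_{Alta} = 0 ⇒ P_{Borealis} = 254/3 + (1/3)P_{Alta}.
Similarly P_{Alta} = 511/6 + (1/3)P_{Borealis}.
Solving the two reaction functions simultaneously: (1 − (1/3)(1/3))P_{Borealis} = 254/3 + (1/3)·(511/6), so (8/9)P_{Borealis} = 2035/18 and P_{Borealis} = 127.1875.
Then P_{Alta} = 511/6 + (1/3)·127.1875 = 127.5625.

127.1875, 127.5625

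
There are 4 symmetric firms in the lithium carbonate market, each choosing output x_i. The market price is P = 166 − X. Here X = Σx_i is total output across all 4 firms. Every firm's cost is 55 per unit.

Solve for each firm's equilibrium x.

A representative firm's profit is π_i = x_i(166 − X) − 55x_i, with X = x_i + Σ_{j≠i} x_j.
First-order condition: 111 − 2x_i − Σ_{j≠i} x_j = 0.
In a symmetric equilibrium every firm chooses the same x, so Σ_{j≠i} x_j = 3x. The condition becomes 111 − 5x = 0, giving x = 111/5 = 22.2.

22.2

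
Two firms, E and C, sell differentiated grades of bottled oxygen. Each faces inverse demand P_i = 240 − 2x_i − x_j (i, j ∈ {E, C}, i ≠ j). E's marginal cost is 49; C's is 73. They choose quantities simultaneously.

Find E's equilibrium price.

128.6

Firm E's profit: π = x_E(240 − 2x_E − x_C) − 49x_E.
∂π/∂x_E = 191 − 4x_E − x_C = 0 ⇒ x_E = 47.75 − 0.25x_C.
Similarly x_C = 41.75 − 0.25x_E.
Plugging x_C into E's best response: x_E = 47.75 − 0.25(41.75 − 0.25x_E) ⇒ 0.9375x_E = 37.3125, so x_E = 39.8.
Then x_C = 41.75 − 0.25·39.8 = 31.8.
P_E = 240 − 2·39.8 − 31.8 = 128.6.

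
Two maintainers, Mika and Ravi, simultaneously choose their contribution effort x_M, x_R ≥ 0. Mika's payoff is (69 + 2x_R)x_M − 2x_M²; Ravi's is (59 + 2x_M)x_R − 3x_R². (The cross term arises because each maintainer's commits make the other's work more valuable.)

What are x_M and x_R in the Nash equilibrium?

26.6, 18.7

Expanding Mika's payoff: 69x_M + 2x_Rx_M − 2x_M².
∂π/∂x_M = 69 + 2x_R − 4x_M = 0, so x_M = 17.25 + 0.5x_R.
Likewise for Ravi: x_R = 59/6 + (1/3)x_M.
Solving the two reaction functions simultaneously: (1 − (0.5)(1/3))x_M = 17.25 + 0.5·(59/6), so (5/6)x_M = 133/6 and x_M = 26.6.
Then x_R = 59/6 + (1/3)·26.6 = 18.7.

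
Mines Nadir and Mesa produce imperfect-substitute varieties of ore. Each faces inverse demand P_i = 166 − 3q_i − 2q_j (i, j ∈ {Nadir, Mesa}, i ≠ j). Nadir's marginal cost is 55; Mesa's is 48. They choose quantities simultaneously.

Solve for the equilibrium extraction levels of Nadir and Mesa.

13.4375, 15.1875

Mine Nadir's profit: π = q_{Nadir}(166 − 3q_{Nadir} − 2q_{Mesa}) − 55q_{Nadir}.
∂π/∂q_{Nadir} = 111 − 6q_{Nadir} − 2q_{Mesa} = 0 ⇒ q_{Nadir} = 18.5 − (1/3)q_{Mesa}.
Similarly q_{Mesa} = 59/3 − (1/3)q_{Nadir}.
Substituting the second reaction function into the first: q_{Nadir} = 18.5 − (1/3)(59/3 − (1/3)q_{Nadir}), which gives (8/9)q_{Nadir} = 215/18 ⇒ q_{Nadir} = 13.4375.
Then q_{Mesa} = 59/3 − (1/3)·13.4375 = 15.1875.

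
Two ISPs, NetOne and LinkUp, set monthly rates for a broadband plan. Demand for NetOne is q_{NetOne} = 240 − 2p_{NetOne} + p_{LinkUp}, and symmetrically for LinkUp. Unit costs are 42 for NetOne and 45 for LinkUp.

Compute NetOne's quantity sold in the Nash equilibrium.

NetOne's profit: π = (p_{NetOne} − 42)(240 − 2p_{NetOne} + p_{LinkUp}).
∂π/∂p_{NetOne} = 324 − 4p_{NetOne} + p_{LinkUp} = 0 ⇒ p_{NetOne} = 81 + 0.25p_{LinkUp}.
Similarly p_{LinkUp} = 82.5 + 0.25p_{NetOne}.
Substituting the second reaction function into the first: p_{NetOne} = 81 + 0.25(82.5 + 0.25p_{NetOne}), which gives 0.9375p_{NetOne} = 101.625 ⇒ p_{NetOne} = 108.4.
Then p_{LinkUp} = 82.5 + 0.25·108.4 = 109.6.
q_{NetOne} = 240 − 2·108.4 + 109.6 = 132.8.

132.8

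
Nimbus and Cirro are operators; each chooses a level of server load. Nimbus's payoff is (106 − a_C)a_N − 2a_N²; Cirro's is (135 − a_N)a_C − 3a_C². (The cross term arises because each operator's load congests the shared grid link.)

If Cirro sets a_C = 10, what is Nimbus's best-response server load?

Expanding Nimbus's payoff: 106a_N − a_Ca_N − 2a_N².
∂π/∂a_N = 106 − a_C − 4a_N = 0, so a_N = 26.5 − 0.25a_C.
At a_C = 10: a_N = 26.5 − 0.25·10 = 24.

24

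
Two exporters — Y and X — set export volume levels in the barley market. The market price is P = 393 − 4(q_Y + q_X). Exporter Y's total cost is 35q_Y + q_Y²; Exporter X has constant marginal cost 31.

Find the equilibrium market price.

167.75

Exporter Y's profit: π = q_Y(393 − 4(q_Y + q_X)) − 35q_Y − q_Y².
∂π/∂q_Y = 358 − 10q_Y − 4q_X = 0, so q_Y = 35.8 − 0.4q_X.
For X: ∂π/∂q_X = 362 − 8q_X − 4q_Y = 0 ⇒ q_X = 45.25 − 0.5q_Y.
Substituting the second reaction function into the first: q_Y = 35.8 − 0.4(45.25 − 0.5q_Y), which gives 0.8q_Y = 17.7 ⇒ q_Y = 22.125.
Then q_X = 45.25 − 0.5·22.125 = 34.1875.
Equilibrium price: P = 393 − 4·56.3125 = 167.75.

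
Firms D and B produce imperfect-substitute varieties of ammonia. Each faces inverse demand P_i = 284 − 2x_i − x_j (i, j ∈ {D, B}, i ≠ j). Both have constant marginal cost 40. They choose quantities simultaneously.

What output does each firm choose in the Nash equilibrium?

Firm D's profit: π = x_D(284 − 2x_D − x_B) − 40x_D.
∂π/∂x_D = 244 − 4x_D − x_B = 0 ⇒ x_D = 61 − 0.25x_B.
The game is symmetric, so in equilibrium x_B = x_D: the reaction function gives 1.25x_D = 61, hence x_D = 48.8.

48.8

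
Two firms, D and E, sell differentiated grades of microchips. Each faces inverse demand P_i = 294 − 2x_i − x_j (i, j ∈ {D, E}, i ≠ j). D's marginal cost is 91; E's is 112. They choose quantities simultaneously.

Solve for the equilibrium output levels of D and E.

Firm D's profit: π = x_D(294 − 2x_D − x_E) − 91x_D.
∂π/∂x_D = 203 − 4x_D − x_E = 0 ⇒ x_D = 50.75 − 0.25x_E.
Similarly x_E = 45.5 − 0.25x_D.
Solving the two reaction functions simultaneously: (1 − (−0.25)(−0.25))x_D = 50.75 − 0.25·45.5, so 0.9375x_D = 39.375 and x_D = 42.
Then x_E = 45.5 − 0.25·42 = 35.

42, 35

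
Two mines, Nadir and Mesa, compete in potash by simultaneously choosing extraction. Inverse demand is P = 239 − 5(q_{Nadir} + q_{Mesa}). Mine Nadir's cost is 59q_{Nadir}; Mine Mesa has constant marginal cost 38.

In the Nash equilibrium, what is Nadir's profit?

561.8

Mine Nadir's profit: π = q_{Nadir}(239 − 5(q_{Nadir} + q_{Mesa})) − 59q_{Nadir}.
∂π/∂q_{Nadir} = 180 − 10q_{Nadir} − 5q_{Mesa} = 0, so q_{Nadir} = 18 − 0.5q_{Mesa}.
By the same steps for Mesa: q_{Mesa} = 20.1 − 0.5q_{Nadir}.
Plugging q_{Mesa} into Nadir's best response: q_{Nadir} = 18 − 0.5(20.1 − 0.5q_{Nadir}) ⇒ 0.75q_{Nadir} = 7.95, so q_{Nadir} = 10.6.
Then q_{Mesa} = 20.1 − 0.5·10.6 = 14.8.
Price P = 239 − 5·25.4 = 112.
Nadir's profit: (112 − 59)·10.6 = 561.8.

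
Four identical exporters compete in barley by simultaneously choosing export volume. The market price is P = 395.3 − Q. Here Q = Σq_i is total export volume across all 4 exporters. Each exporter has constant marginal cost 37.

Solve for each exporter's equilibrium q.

A representative exporter's profit is π_i = q_i(395.3 − Q) − 37q_i, with Q = q_i + Σ_{j≠i} q_j.
First-order condition: 358.3 − 2q_i − Σ_{j≠i} q_j = 0.
Imposing symmetry (q_j = q for all j) turns Σ_{j≠i} q_j into 3q, so 358.3 = 5q and q = 71.66.

71.66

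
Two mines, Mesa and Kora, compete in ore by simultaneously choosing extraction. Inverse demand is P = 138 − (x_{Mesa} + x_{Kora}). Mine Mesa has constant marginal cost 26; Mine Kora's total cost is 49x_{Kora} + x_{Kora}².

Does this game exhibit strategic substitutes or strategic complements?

Mine Mesa's profit: π = x_{Mesa}(138 − (x_{Mesa} + x_{Kora})) − 26x_{Mesa}.
∂π/∂x_{Mesa} = 112 − 2x_{Mesa} − x_{Kora} = 0, so x_{Mesa} = 56 − 0.5x_{Kora}.
The best-response slope dx_{Mesa}/dx_{Kora} = −0.5 < 0: the reaction function is downward-sloping, so the choices are strategic substitutes.

strategic substitutes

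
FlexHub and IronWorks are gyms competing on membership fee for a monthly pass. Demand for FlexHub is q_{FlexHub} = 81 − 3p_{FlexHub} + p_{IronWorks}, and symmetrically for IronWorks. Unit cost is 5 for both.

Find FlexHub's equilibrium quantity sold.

FlexHub's profit: π = (p_{FlexHub} − 5)(81 − 3p_{FlexHub} + p_{IronWorks}).
∂π/∂p_{FlexHub} = 96 − 6p_{FlexHub} + p_{IronWorks} = 0 ⇒ p_{FlexHub} = 16 + (1/6)p_{IronWorks}.
The game is symmetric, so in equilibrium p_{IronWorks} = p_{FlexHub}: the reaction function gives (5/6)p_{FlexHub} = 16, hence p_{FlexHub} = 19.2.
q_{FlexHub} = 81 − 3·19.2 + 19.2 = 42.6.

42.6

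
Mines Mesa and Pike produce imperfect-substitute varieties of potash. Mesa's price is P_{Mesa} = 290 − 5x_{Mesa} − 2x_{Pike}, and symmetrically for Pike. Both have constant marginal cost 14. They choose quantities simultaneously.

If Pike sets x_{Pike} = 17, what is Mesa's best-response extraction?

Mine Mesa's profit: π = x_{Mesa}(290 − 5x_{Mesa} − 2x_{Pike}) − 14x_{Mesa}.
∂π/∂x_{Mesa} = 276 − 10x_{Mesa} − 2x_{Pike} = 0 ⇒ x_{Mesa} = 27.6 − 0.2x_{Pike}.
At x_{Pike} = 17: x_{Mesa} = 27.6 − 0.2·17 = 24.2.

24.2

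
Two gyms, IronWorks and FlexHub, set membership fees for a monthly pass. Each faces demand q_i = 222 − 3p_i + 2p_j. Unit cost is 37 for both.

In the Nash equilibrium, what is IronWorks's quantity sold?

IronWorks's profit: π = (p_{IronWorks} − 37)(222 − 3p_{IronWorks} + 2p_{FlexHub}).
∂π/∂p_{IronWorks} = 333 − 6p_{IronWorks} + 2p_{FlexHub} = 0 ⇒ p_{IronWorks} = 55.5 + (1/3)p_{FlexHub}.
The game is symmetric, so in equilibrium p_{FlexHub} = p_{IronWorks}: the reaction function gives (2/3)p_{IronWorks} = 55.5, hence p_{IronWorks} = 83.25.
q_{IronWorks} = 222 − 3·83.25 + 2·83.25 = 138.75.

138.75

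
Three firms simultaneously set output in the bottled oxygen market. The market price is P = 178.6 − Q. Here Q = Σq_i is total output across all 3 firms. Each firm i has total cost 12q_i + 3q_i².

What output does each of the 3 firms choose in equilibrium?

A representative firm's profit is π_i = q_i(178.6 − Q) − 12q_i − 3q_i², with Q = q_i + Σ_{j≠i} q_j.
First-order condition: 166.6 − 8q_i − Σ_{j≠i} q_j = 0.
In a symmetric equilibrium every firm chooses the same q, so Σ_{j≠i} q_j = 2q. The condition becomes 166.6 − 10q = 0, giving q = 166.6/10 = 16.66.

16.66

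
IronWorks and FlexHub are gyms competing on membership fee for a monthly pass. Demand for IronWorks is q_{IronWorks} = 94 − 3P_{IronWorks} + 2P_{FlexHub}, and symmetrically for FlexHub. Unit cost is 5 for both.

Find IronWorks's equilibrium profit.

1485.1875

IronWorks's profit: π = (P_{IronWorks} − 5)(94 − 3P_{IronWorks} + 2P_{FlexHub}).
∂π/∂P_{IronWorks} = 109 − 6P_{IronWorks} + 2P_{FlexHub} = 0 ⇒ P_{IronWorks} = 109/6 + (1/3)P_{FlexHub}.
By symmetry P_{FlexHub} = P_{IronWorks}; substituting into the reaction function, (2/3)P_{IronWorks} = 109/6 and P_{IronWorks} = 27.25.
q_{IronWorks} = 94 − 3·27.25 + 2·27.25 = 66.75.
Profit = (27.25 − 5)·66.75 = 1485.1875.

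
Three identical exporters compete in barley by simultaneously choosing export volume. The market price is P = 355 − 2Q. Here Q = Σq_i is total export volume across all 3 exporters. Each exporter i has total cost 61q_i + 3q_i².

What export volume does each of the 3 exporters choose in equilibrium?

21

A representative exporter's profit is π_i = q_i(355 − 2Q) − 61q_i − 3q_i², with Q = q_i + Σ_{j≠i} q_j.
First-order condition: 294 − 10q_i − 2Σ_{j≠i} q_j = 0.
With identical exporters, set every q_j = q: then 294 − 10q − 4q = 0, i.e. q = 294/14 = 21.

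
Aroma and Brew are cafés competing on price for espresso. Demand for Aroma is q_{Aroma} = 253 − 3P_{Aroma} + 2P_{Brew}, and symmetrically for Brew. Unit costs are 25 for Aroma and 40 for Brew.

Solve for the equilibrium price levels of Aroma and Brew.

Aroma's profit: π = (P_{Aroma} − 25)(253 − 3P_{Aroma} + 2P_{Brew}).
∂π/∂P_{Aroma} = 328 − 6P_{Aroma} + 2P_{Brew} = 0 ⇒ P_{Aroma} = 164/3 + (1/3)P_{Brew}.
Similarly P_{Brew} = 373/6 + (1/3)P_{Aroma}.
Plugging P_{Brew} into Aroma's best response: P_{Aroma} = 164/3 + (1/3)(373/6 + (1/3)P_{Aroma}) ⇒ (8/9)P_{Aroma} = 1357/18, so P_{Aroma} = 84.8125.
Then P_{Brew} = 373/6 + (1/3)·84.8125 = 90.4375.

84.8125, 90.4375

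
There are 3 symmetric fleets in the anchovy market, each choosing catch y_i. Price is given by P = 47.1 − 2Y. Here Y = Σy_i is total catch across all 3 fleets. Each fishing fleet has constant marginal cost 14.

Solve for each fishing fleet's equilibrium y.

4.1375

A representative fishing fleet's profit is π_i = y_i(47.1 − 2Y) − 14y_i, with Y = y_i + Σ_{j≠i} y_j.
First-order condition: 33.1 − 4y_i − 2Σ_{j≠i} y_j = 0.
In a symmetric equilibrium every fishing fleet chooses the same y, so Σ_{j≠i} y_j = 2y. The condition becomes 33.1 − 8y = 0, giving y = 33.1/8 = 4.1375.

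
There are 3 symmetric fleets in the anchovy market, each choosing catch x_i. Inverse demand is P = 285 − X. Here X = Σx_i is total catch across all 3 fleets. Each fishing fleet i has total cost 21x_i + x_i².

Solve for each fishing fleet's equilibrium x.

44

A representative fishing fleet's profit is π_i = x_i(285 − X) − 21x_i − x_i², with X = x_i + Σ_{j≠i} x_j.
First-order condition: 264 − 4x_i − Σ_{j≠i} x_j = 0.
In a symmetric equilibrium every fishing fleet chooses the same x, so Σ_{j≠i} x_j = 2x. The condition becomes 264 − 6x = 0, giving x = 264/6 = 44.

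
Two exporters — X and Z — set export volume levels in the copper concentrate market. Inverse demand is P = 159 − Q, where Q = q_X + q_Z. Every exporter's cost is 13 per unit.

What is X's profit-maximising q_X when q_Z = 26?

60

Exporter X's profit: π = q_X(159 − (q_X + q_Z)) − 13q_X.
∂π/∂q_X = 146 − 2q_X − q_Z = 0, so q_X = 73 − 0.5q_Z.
At q_Z = 26: q_X = 73 − 0.5·26 = 60.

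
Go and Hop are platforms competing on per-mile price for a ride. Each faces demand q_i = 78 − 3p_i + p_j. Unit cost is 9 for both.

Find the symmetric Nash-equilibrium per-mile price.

21

Go's profit: π = (p_{Go} − 9)(78 − 3p_{Go} + p_{Hop}).
∂π/∂p_{Go} = 105 − 6p_{Go} + p_{Hop} = 0 ⇒ p_{Go} = 17.5 + (1/6)p_{Hop}.
Setting p_{Go} = p_{Hop} in the reaction function: p_{Go} = 17.5 + (1/6)p_{Go}, so p_{Go} = 17.5 / (5/6) = 21.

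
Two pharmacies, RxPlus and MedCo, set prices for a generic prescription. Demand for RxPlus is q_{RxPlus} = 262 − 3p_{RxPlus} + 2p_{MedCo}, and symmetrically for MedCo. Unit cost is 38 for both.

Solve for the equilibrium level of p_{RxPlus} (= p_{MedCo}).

94

RxPlus's profit: π = (p_{RxPlus} − 38)(262 − 3p_{RxPlus} + 2p_{MedCo}).
∂π/∂p_{RxPlus} = 376 − 6p_{RxPlus} + 2p_{MedCo} = 0 ⇒ p_{RxPlus} = 188/3 + (1/3)p_{MedCo}.
The game is symmetric, so in equilibrium p_{MedCo} = p_{RxPlus}: the reaction function gives (2/3)p_{RxPlus} = 188/3, hence p_{RxPlus} = 94.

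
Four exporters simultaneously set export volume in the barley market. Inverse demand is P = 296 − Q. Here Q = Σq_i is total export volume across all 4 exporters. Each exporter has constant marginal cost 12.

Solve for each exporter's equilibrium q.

56.8

A representative exporter's profit is π_i = q_i(296 − Q) − 12q_i, with Q = q_i + Σ_{j≠i} q_j.
First-order condition: 284 − 2q_i − Σ_{j≠i} q_j = 0.
In a symmetric equilibrium every exporter chooses the same q, so Σ_{j≠i} q_j = 3q. The condition becomes 284 − 5q = 0, giving q = 284/5 = 56.8.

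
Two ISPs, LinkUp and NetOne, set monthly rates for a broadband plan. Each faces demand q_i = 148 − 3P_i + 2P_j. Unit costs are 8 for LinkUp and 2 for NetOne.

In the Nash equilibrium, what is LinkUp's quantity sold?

LinkUp's profit: π = (P_{LinkUp} − 8)(148 − 3P_{LinkUp} + 2P_{NetOne}).
∂π/∂P_{LinkUp} = 172 − 6P_{LinkUp} + 2P_{NetOne} = 0 ⇒ P_{LinkUp} = 86/3 + (1/3)P_{NetOne}.
Similarly P_{NetOne} = 77/3 + (1/3)P_{LinkUp}.
Substituting the second reaction function into the first: P_{LinkUp} = 86/3 + (1/3)(77/3 + (1/3)P_{LinkUp}), which gives (8/9)P_{LinkUp} = 335/9 ⇒ P_{LinkUp} = 41.875.
Then P_{NetOne} = 77/3 + (1/3)·41.875 = 39.625.
q_{LinkUp} = 148 − 3·41.875 + 2·39.625 = 101.625.

101.625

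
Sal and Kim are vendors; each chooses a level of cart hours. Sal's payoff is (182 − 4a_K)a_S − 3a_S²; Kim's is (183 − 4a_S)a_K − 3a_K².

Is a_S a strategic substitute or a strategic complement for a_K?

strategic substitutes

Expanding Sal's payoff: 182a_S − 4a_Ka_S − 3a_S².
∂π/∂a_S = 182 − 4a_K − 6a_S = 0, so a_S = 91/3 − (2/3)a_K.
The best-response slope da_S/da_K = −2/3 < 0: the reaction function is downward-sloping, so the choices are strategic substitutes.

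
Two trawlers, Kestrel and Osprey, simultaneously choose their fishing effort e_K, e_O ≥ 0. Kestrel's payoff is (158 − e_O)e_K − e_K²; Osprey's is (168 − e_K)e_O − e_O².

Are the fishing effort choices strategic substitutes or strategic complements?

strategic substitutes

Expanding Kestrel's payoff: 158e_K − e_Oe_K − e_K².
∂π/∂e_K = 158 − e_O − 2e_K = 0, so e_K = 79 − 0.5e_O.
The best-response slope de_K/de_O = −0.5 < 0: the reaction function is downward-sloping, so the choices are strategic substitutes.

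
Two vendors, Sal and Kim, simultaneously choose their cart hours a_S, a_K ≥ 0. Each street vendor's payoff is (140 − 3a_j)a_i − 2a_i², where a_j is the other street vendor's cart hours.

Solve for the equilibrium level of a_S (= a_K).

Sal's payoff is (140 − 3a_K)a_S − 2a_S².
∂π/∂a_S = 140 − 3a_K − 4a_S = 0, so a_S = 35 − 0.75a_K.
Setting a_S = a_K in the reaction function: a_S = 35 − 0.75a_S, so a_S = 35 / 1.75 = 20.

20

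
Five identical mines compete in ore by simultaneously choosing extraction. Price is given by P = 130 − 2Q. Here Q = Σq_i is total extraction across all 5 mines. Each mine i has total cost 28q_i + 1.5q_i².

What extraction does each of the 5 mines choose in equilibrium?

6.8

A representative mine's profit is π_i = q_i(130 − 2Q) − 28q_i − 1.5q_i², with Q = q_i + Σ_{j≠i} q_j.
First-order condition: 102 − 7q_i − 2Σ_{j≠i} q_j = 0.
With identical mines, set every q_j = q: then 102 − 7q − 8q = 0, i.e. q = 102/15 = 6.8.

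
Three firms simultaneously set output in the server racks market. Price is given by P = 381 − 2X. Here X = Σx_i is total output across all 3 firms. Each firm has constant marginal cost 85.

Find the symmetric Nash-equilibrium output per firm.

A representative firm's profit is π_i = x_i(381 − 2X) − 85x_i, with X = x_i + Σ_{j≠i} x_j.
First-order condition: 296 − 4x_i − 2Σ_{j≠i} x_j = 0.
Imposing symmetry (x_j = x for all j) turns Σ_{j≠i} x_j into 2x, so 296 = 8x and x = 37.

37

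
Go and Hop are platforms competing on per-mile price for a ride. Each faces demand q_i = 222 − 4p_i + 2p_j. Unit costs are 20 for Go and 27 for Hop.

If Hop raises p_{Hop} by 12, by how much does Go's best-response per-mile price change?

Go's profit: π = (p_{Go} − 20)(222 − 4p_{Go} + 2p_{Hop}).
∂π/∂p_{Go} = 302 − 8p_{Go} + 2p_{Hop} = 0 ⇒ p_{Go} = 37.75 + 0.25p_{Hop}.
The reaction-function slope is 0.25, so a 12-unit rise in p_{Hop} moves p_{Go} by 0.25 × 12 = 3. Go's best response rises — the actions are strategic complements.

3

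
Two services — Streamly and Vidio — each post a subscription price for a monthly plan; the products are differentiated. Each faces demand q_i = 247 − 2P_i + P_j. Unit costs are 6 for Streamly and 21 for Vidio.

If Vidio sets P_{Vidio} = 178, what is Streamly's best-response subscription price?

Streamly's profit: π = (P_{Streamly} − 6)(247 − 2P_{Streamly} + P_{Vidio}).
∂π/∂P_{Streamly} = 259 − 4P_{Streamly} + P_{Vidio} = 0 ⇒ P_{Streamly} = 64.75 + 0.25P_{Vidio}.
At P_{Vidio} = 178: P_{Streamly} = 64.75 + 0.25·178 = 109.25.

109.25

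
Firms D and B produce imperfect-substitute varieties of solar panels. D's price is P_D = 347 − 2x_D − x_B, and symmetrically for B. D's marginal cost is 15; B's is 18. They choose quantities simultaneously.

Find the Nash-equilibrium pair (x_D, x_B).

66.6, 65.6

Firm D's profit: π = x_D(347 − 2x_D − x_B) − 15x_D.
∂π/∂x_D = 332 − 4x_D − x_B = 0 ⇒ x_D = 83 − 0.25x_B.
Similarly x_B = 82.25 − 0.25x_D.
Solving the two reaction functions simultaneously: (1 − (−0.25)(−0.25))x_D = 83 − 0.25·82.25, so 0.9375x_D = 62.4375 and x_D = 66.6.
Then x_B = 82.25 − 0.25·66.6 = 65.6.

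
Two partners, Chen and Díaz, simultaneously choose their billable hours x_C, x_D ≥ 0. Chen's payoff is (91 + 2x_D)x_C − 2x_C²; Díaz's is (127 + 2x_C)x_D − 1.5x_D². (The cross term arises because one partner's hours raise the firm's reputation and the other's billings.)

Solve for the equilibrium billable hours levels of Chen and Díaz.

65.875, 86.25

Expanding Chen's payoff: 91x_C + 2x_Dx_C − 2x_C².
∂π/∂x_C = 91 + 2x_D − 4x_C = 0, so x_C = 22.75 + 0.5x_D.
Likewise for Díaz: x_D = 127/3 + (2/3)x_C.
Substituting the second reaction function into the first: x_C = 22.75 + 0.5(127/3 + (2/3)x_C), which gives (2/3)x_C = 527/12 ⇒ x_C = 65.875.
Then x_D = 127/3 + (2/3)·65.875 = 86.25.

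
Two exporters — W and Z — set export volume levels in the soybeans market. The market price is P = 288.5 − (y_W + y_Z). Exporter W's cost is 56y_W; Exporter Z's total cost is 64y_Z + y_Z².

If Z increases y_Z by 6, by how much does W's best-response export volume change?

Exporter W's profit: π = y_W(288.5 − (y_W + y_Z)) − 56y_W.
∂π/∂y_W = 232.5 − 2y_W − y_Z = 0, so y_W = 116.25 − 0.5y_Z.
The reaction-function slope is −0.5, so a 6-unit rise in y_Z moves y_W by −0.5 × 6 = −3. W's best response falls — the actions are strategic substitutes.

-3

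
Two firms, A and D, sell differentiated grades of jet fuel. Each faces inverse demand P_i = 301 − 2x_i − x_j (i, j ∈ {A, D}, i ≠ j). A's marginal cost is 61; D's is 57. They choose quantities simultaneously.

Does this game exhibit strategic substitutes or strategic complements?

Firm A's profit: π = x_A(301 − 2x_A − x_D) − 61x_A.
∂π/∂x_A = 240 − 4x_A − x_D = 0 ⇒ x_A = 60 − 0.25x_D.
The best-response slope dx_A/dx_D = −0.25 < 0: the reaction function is downward-sloping, so the choices are strategic substitutes.

strategic substitutes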